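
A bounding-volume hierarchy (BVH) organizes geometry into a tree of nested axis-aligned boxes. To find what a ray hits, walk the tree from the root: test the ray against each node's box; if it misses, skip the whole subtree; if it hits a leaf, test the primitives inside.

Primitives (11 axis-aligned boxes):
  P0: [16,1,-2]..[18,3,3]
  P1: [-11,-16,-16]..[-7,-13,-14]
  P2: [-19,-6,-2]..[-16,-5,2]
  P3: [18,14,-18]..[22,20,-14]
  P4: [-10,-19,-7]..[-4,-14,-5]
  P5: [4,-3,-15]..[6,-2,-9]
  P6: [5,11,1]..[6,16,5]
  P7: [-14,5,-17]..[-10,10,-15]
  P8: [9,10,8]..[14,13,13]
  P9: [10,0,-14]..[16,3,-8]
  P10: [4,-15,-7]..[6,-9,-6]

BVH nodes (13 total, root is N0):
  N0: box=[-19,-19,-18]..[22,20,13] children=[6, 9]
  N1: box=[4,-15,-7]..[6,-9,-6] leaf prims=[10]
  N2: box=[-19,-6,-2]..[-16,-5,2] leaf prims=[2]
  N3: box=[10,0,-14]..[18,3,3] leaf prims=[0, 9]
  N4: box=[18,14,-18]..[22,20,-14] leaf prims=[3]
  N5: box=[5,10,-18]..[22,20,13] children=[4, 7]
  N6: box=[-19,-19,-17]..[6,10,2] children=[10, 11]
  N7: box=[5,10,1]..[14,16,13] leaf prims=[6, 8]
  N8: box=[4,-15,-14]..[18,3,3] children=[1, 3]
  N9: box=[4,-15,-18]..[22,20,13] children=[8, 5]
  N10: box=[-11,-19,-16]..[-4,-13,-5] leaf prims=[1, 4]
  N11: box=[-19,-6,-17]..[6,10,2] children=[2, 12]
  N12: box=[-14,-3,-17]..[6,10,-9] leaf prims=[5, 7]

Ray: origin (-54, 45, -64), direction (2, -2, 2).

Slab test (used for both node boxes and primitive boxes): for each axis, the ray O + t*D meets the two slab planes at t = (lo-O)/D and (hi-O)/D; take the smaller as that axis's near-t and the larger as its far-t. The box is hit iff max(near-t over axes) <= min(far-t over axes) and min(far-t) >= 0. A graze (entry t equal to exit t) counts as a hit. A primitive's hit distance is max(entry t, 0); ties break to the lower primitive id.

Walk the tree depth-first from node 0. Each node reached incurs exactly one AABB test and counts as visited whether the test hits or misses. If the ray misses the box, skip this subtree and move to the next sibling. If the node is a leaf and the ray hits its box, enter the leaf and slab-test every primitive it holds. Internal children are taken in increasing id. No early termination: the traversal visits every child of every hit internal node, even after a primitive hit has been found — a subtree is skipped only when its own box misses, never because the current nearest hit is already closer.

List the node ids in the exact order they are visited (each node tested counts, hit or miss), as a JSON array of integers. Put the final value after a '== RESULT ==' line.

Walk:
N0 x:[35/2,38] y:[25/2,32] z:[23,77/2] -> hit [23,32], descend [6, 9]
  N6 x:[35/2,30] y:[35/2,32] z:[47/2,33] -> hit [47/2,30], descend [10, 11]
    N10 x:[43/2,25] y:[29,32] z:[24,59/2] -> miss, prune
    N11 x:[35/2,30] y:[35/2,51/2] z:[47/2,33] -> hit [47/2,51/2], descend [2, 12]
      N2 x:[35/2,19] y:[25,51/2] z:[31,33] -> miss, prune
      N12 x:[20,30] y:[35/2,24] z:[47/2,55/2] -> hit [47/2,24] leaf, test {P5(miss), P7(miss)}
  N9 x:[29,38] y:[25/2,30] z:[23,77/2] -> hit [29,30], descend [5, 8]
    N5 x:[59/2,38] y:[25/2,35/2] z:[23,77/2] -> miss, prune
    N8 x:[29,36] y:[21,30] z:[25,67/2] -> hit [29,30], descend [1, 3]
      N1 x:[29,30] y:[27,30] z:[57/2,29] -> hit [29,29] leaf, test {P10@t=29}
      N3 x:[32,36] y:[21,45/2] z:[25,67/2] -> miss, prune

Summary -> nodes [0, 6, 10, 11, 2, 12, 9, 5, 8, 1, 3]; box-tests=11; leaf-entries=2; first=P10

== RESULT ==
[0, 6, 10, 11, 2, 12, 9, 5, 8, 1, 3]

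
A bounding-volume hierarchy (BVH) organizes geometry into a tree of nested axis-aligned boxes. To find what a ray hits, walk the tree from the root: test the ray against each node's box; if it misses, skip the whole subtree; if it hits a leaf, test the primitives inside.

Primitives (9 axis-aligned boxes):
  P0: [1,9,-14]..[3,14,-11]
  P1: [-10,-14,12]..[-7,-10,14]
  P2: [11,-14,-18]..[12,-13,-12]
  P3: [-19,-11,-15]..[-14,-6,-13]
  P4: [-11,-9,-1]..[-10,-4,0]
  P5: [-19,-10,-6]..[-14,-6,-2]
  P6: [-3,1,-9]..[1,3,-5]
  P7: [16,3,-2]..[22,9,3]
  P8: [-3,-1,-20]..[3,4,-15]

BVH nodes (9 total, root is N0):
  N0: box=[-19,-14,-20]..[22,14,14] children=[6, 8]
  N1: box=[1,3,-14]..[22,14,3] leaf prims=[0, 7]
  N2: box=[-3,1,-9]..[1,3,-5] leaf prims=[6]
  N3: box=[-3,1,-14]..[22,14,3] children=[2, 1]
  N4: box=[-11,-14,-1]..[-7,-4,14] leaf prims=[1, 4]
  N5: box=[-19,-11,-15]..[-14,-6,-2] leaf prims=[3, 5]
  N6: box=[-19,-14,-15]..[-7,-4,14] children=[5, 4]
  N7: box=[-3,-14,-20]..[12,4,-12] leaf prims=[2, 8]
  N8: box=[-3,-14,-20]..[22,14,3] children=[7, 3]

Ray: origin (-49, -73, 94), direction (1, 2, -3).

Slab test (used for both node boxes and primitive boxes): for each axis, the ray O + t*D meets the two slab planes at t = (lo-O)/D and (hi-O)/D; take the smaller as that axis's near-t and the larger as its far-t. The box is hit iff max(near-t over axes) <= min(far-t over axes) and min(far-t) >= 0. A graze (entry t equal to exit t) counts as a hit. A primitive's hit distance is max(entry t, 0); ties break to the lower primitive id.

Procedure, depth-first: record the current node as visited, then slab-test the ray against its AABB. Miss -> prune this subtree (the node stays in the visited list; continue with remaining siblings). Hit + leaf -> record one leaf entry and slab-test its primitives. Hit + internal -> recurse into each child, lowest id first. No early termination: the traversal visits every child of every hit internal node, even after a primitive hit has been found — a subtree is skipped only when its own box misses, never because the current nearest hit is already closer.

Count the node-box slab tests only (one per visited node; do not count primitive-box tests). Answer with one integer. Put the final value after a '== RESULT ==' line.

Walk:
N0 x:[30,71] y:[59/2,87/2] z:[80/3,38] -> hit [30,38], descend [6, 8]
  N6 x:[30,42] y:[59/2,69/2] z:[80/3,109/3] -> hit [30,69/2], descend [4, 5]
    N4 x:[38,42] y:[59/2,69/2] z:[80/3,95/3] -> miss, prune
    N5 x:[30,35] y:[31,67/2] z:[32,109/3] -> hit [32,67/2] leaf, test {P3(miss), P5@t=32}
  N8 x:[46,71] y:[59/2,87/2] z:[91/3,38] -> miss, prune

Summary -> nodes [0, 6, 4, 5, 8]; box-tests=5; leaf-entries=1; first=P5

== RESULT ==
5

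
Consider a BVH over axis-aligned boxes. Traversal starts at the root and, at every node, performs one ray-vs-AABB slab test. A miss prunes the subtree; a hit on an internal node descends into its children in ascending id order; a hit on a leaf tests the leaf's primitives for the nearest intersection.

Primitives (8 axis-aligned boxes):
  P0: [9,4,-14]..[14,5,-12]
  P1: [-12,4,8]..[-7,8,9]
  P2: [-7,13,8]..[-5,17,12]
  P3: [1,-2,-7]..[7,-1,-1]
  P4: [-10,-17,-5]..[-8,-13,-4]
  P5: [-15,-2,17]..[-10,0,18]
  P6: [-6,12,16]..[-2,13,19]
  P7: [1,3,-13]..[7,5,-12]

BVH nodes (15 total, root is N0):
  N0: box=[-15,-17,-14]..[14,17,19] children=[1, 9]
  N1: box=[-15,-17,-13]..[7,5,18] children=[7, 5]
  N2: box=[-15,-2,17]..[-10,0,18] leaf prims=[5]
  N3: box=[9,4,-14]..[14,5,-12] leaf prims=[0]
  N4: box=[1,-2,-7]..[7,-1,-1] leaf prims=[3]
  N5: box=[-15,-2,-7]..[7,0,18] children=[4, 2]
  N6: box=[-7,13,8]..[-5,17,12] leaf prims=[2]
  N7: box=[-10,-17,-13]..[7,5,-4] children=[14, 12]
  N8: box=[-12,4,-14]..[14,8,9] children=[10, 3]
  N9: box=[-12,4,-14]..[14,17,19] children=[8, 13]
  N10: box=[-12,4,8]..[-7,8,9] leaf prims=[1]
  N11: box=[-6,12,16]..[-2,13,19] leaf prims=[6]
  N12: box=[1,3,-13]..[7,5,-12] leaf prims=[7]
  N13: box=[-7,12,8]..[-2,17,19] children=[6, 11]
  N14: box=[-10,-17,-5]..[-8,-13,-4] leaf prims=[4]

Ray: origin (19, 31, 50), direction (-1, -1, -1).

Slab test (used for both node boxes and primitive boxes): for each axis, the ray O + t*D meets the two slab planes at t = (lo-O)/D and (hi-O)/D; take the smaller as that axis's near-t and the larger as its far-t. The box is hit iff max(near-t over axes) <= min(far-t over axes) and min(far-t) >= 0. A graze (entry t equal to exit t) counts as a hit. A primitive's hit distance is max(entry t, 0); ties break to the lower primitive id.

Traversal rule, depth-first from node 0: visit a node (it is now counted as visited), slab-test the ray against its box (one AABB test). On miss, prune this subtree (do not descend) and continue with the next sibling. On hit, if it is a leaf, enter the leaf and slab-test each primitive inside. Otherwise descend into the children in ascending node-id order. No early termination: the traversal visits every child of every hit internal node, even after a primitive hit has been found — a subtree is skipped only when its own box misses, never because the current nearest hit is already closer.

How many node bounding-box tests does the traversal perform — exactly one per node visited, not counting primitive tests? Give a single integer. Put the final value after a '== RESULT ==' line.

Traverse from the root:
N0 x:[5,34] y:[14,48] z:[31,64] -> hit [31,34], descend [1, 9]
  N1 x:[12,34] y:[26,48] z:[32,63] -> hit [32,34], descend [5, 7]
    N5 x:[12,34] y:[31,33] z:[32,57] -> hit [32,33], descend [2, 4]
      N2 x:[29,34] y:[31,33] z:[32,33] -> hit [32,33] leaf, test {P5@t=32}
      N4 x:[12,18] y:[32,33] z:[51,57] -> miss, prune
    N7 x:[12,29] y:[26,48] z:[54,63] -> miss, prune
  N9 x:[5,31] y:[14,27] z:[31,64] -> miss, prune

order=[0, 1, 5, 2, 4, 7, 9]  |boxes|=7  |leaves|=1  hit=P5

== RESULT ==
7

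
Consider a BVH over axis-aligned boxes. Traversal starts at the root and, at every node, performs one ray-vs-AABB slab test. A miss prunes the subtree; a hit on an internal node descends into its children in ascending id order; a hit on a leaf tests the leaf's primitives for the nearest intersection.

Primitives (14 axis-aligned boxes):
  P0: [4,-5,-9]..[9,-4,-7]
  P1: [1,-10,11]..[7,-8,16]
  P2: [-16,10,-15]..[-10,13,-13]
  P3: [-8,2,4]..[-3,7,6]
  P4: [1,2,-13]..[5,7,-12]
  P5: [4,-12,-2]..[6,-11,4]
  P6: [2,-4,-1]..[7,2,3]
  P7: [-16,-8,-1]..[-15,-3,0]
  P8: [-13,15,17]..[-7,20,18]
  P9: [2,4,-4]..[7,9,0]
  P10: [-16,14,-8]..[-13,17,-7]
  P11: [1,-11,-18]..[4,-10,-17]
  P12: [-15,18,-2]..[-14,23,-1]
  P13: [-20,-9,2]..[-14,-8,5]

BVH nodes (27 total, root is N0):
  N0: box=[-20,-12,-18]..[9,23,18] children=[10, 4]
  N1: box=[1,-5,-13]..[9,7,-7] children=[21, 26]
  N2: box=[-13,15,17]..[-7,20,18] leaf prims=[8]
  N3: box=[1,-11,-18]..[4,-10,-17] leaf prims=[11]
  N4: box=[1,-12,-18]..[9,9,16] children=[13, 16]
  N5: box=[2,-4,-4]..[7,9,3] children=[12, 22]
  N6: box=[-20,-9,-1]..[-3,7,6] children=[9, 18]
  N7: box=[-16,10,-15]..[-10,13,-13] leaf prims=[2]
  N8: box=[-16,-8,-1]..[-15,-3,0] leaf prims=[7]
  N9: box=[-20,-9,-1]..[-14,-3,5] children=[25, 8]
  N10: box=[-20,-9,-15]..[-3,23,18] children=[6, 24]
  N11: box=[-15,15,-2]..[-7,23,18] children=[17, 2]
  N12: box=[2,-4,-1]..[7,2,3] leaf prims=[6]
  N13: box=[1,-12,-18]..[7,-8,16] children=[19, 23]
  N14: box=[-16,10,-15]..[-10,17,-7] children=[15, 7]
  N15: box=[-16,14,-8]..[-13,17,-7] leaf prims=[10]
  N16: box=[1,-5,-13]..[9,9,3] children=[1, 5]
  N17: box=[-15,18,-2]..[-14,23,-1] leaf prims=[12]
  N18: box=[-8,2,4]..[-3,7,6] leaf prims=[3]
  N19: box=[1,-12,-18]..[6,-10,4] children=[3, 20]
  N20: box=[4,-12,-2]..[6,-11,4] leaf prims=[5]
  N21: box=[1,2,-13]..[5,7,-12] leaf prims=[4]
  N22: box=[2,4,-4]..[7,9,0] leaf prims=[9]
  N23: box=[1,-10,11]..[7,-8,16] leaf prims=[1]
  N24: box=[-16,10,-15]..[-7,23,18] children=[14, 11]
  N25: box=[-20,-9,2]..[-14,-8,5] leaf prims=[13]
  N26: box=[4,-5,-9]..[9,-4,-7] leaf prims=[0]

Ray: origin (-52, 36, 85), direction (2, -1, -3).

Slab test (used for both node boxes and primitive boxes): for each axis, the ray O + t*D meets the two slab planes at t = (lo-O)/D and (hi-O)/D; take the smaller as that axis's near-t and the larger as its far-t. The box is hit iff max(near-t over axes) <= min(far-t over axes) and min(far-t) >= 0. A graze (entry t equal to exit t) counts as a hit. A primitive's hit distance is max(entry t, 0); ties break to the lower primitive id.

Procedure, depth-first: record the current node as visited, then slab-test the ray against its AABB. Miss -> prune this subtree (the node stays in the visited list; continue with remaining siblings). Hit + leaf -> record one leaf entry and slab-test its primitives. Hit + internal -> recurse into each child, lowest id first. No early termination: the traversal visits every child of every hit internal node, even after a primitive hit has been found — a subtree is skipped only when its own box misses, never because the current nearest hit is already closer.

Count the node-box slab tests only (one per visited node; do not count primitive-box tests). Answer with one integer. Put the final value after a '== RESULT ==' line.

Walk:
N0 x:[16,61/2] y:[13,48] z:[67/3,103/3] -> hit [67/3,61/2], descend [4, 10]
  N4 x:[53/2,61/2] y:[27,48] z:[23,103/3] -> hit [27,61/2], descend [13, 16]
    N13 x:[53/2,59/2] y:[44,48] z:[23,103/3] -> miss, prune
    N16 x:[53/2,61/2] y:[27,41] z:[82/3,98/3] -> hit [82/3,61/2], descend [1, 5]
      N1 x:[53/2,61/2] y:[29,41] z:[92/3,98/3] -> miss, prune
      N5 x:[27,59/2] y:[27,40] z:[82/3,89/3] -> hit [82/3,59/2], descend [12, 22]
        N12 x:[27,59/2] y:[34,40] z:[82/3,86/3] -> miss, prune
        N22 x:[27,59/2] y:[27,32] z:[85/3,89/3] -> hit [85/3,59/2] leaf, test {P9@t=85/3}
  N10 x:[16,49/2] y:[13,45] z:[67/3,100/3] -> hit [67/3,49/2], descend [6, 24]
    N6 x:[16,49/2] y:[29,45] z:[79/3,86/3] -> miss, prune
    N24 x:[18,45/2] y:[13,26] z:[67/3,100/3] -> hit [67/3,45/2], descend [11, 14]
      N11 x:[37/2,45/2] y:[13,21] z:[67/3,29] -> miss, prune
      N14 x:[18,21] y:[19,26] z:[92/3,100/3] -> miss, prune

order=[0, 4, 13, 16, 1, 5, 12, 22, 10, 6, 24, 11, 14]  |boxes|=13  |leaves|=1  hit=P9

== RESULT ==
13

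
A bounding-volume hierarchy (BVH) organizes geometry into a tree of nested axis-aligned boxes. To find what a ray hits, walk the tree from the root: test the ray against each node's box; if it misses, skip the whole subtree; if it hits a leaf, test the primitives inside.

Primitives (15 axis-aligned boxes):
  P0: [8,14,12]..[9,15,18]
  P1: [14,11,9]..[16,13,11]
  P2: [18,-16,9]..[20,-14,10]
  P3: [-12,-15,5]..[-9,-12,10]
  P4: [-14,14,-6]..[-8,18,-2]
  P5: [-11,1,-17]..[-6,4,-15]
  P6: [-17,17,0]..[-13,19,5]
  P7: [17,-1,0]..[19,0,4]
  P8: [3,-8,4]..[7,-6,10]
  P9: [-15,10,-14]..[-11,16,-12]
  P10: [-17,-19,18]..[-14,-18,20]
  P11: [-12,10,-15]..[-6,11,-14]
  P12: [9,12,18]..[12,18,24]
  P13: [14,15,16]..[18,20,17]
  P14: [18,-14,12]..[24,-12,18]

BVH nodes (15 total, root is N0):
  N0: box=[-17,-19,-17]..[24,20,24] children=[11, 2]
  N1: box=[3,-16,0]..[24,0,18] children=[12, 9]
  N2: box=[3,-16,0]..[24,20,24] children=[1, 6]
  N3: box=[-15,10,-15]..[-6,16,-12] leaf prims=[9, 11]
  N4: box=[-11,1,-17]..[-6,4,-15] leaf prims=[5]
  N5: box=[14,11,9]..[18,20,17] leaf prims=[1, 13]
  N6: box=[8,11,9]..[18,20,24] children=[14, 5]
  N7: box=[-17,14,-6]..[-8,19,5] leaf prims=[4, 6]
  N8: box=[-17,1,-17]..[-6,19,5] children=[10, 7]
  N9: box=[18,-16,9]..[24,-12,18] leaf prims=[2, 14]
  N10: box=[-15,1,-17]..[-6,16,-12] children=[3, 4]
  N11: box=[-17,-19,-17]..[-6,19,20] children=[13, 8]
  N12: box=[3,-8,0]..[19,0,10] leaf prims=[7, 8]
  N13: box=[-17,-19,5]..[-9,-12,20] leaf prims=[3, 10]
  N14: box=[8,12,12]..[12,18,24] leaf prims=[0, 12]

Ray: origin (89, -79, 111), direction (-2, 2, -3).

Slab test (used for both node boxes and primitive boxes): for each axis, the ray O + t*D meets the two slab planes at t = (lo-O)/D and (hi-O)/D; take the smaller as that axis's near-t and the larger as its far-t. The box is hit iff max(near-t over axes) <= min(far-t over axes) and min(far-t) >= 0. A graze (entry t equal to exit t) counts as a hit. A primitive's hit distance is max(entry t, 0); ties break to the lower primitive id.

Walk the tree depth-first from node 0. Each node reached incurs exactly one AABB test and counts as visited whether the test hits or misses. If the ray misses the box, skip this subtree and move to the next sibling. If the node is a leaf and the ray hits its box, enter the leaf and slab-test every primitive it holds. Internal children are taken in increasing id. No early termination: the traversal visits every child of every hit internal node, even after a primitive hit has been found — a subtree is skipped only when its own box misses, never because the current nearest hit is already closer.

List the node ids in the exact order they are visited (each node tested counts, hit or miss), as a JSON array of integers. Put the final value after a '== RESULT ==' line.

Walk:
N0 x:[65/2,53] y:[30,99/2] z:[29,128/3] -> hit [65/2,128/3], descend [2, 11]
  N2 x:[65/2,43] y:[63/2,99/2] z:[29,37] -> hit [65/2,37], descend [1, 6]
    N1 x:[65/2,43] y:[63/2,79/2] z:[31,37] -> hit [65/2,37], descend [9, 12]
      N9 x:[65/2,71/2] y:[63/2,67/2] z:[31,34] -> hit [65/2,67/2] leaf, test {P2(miss), P14@t=65/2}
      N12 x:[35,43] y:[71/2,79/2] z:[101/3,37] -> hit [71/2,37] leaf, test {P7(miss), P8(miss)}
    N6 x:[71/2,81/2] y:[45,99/2] z:[29,34] -> miss, prune
  N11 x:[95/2,53] y:[30,49] z:[91/3,128/3] -> miss, prune

order=[0, 2, 1, 9, 12, 6, 11]  |boxes|=7  |leaves|=2  hit=P14

== RESULT ==
[0, 2, 1, 9, 12, 6, 11]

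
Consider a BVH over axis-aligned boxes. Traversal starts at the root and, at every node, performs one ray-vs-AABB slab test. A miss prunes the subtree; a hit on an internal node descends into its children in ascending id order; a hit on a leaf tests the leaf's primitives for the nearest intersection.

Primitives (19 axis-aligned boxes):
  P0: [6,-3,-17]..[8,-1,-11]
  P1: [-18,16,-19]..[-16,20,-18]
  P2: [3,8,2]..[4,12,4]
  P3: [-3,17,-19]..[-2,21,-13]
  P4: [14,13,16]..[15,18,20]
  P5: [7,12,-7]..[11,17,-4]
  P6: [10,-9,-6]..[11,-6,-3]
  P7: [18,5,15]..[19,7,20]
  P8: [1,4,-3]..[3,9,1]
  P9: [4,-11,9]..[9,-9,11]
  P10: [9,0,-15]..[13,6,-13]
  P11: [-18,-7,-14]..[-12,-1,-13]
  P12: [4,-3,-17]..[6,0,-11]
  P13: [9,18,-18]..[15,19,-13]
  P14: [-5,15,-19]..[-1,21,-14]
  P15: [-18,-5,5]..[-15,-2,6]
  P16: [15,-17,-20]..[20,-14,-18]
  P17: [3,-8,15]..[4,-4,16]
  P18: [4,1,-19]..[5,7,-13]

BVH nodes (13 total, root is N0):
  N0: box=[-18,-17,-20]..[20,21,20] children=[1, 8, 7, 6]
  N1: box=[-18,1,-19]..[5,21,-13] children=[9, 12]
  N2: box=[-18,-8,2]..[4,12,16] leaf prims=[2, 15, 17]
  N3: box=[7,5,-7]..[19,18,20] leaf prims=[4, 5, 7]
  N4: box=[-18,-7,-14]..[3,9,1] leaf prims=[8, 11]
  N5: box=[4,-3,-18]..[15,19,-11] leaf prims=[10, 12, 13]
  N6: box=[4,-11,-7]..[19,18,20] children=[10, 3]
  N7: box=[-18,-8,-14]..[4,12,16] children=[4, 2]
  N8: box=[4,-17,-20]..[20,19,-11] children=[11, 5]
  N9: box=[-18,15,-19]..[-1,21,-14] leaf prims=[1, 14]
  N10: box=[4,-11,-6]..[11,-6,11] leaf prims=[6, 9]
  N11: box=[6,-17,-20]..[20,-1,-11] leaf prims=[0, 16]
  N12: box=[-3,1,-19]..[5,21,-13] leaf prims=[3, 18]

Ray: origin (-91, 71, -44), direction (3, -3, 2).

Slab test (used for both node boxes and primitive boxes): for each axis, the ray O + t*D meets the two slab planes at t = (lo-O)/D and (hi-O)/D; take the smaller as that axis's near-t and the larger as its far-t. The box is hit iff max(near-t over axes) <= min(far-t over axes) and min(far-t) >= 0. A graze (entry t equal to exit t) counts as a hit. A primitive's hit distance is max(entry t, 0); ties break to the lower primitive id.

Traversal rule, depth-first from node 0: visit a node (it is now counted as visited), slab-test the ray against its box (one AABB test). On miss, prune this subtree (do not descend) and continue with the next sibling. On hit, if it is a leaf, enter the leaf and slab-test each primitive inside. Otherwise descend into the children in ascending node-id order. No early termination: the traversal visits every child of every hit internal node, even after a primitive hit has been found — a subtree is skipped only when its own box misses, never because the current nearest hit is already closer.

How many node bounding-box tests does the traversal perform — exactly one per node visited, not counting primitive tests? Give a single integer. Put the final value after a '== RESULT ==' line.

Trace the traversal:
N0 x:[73/3,37] y:[50/3,88/3] z:[12,32] -> hit [73/3,88/3], descend [1, 6, 7, 8]
  N1 x:[73/3,32] y:[50/3,70/3] z:[25/2,31/2] -> miss, prune
  N6 x:[95/3,110/3] y:[53/3,82/3] z:[37/2,32] -> miss, prune
  N7 x:[73/3,95/3] y:[59/3,79/3] z:[15,30] -> hit [73/3,79/3], descend [2, 4]
    N2 x:[73/3,95/3] y:[59/3,79/3] z:[23,30] -> hit [73/3,79/3] leaf, test {P2(miss), P15@t=49/2, P17(miss)}
    N4 x:[73/3,94/3] y:[62/3,26] z:[15,45/2] -> miss, prune
  N8 x:[95/3,37] y:[52/3,88/3] z:[12,33/2] -> miss, prune

Summary -> nodes [0, 1, 6, 7, 2, 4, 8]; box-tests=7; leaf-entries=1; first=P15

== RESULT ==
7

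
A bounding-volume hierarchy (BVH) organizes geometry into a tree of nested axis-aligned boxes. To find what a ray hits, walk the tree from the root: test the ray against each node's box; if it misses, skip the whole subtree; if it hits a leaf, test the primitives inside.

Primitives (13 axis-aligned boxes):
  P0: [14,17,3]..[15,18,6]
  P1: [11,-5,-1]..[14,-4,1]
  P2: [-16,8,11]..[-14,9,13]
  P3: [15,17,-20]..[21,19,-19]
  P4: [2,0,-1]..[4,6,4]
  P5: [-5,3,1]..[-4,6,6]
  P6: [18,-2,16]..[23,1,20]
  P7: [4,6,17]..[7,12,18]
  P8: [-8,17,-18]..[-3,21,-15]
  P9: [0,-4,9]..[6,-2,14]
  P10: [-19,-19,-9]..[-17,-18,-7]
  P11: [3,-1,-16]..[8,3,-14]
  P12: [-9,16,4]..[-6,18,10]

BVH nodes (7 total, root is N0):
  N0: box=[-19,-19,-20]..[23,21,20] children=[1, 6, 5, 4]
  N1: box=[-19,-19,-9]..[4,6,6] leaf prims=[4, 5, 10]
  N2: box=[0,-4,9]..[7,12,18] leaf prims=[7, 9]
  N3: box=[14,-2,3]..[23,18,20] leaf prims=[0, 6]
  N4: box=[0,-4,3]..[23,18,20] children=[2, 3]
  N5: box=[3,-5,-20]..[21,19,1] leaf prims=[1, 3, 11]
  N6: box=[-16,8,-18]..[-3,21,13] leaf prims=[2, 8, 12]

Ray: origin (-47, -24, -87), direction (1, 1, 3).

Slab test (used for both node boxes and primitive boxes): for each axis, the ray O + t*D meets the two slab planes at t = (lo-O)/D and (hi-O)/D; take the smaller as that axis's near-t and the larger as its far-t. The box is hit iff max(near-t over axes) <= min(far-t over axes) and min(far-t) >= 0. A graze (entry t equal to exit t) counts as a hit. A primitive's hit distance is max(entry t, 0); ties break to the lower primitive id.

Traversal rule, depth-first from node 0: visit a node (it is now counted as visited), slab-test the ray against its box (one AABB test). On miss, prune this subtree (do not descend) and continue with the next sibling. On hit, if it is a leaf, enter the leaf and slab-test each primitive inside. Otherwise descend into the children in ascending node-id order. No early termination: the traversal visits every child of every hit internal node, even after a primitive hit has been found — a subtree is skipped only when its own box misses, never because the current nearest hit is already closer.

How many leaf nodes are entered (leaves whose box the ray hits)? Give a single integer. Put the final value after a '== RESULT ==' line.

Trace the traversal:
N0 x:[28,70] y:[5,45] z:[67/3,107/3] -> hit [28,107/3], descend [1, 4, 5, 6]
  N1 x:[28,51] y:[5,30] z:[26,31] -> hit [28,30] leaf, test {P4(miss), P5(miss), P10(miss)}
  N4 x:[47,70] y:[20,42] z:[30,107/3] -> miss, prune
  N5 x:[50,68] y:[19,43] z:[67/3,88/3] -> miss, prune
  N6 x:[31,44] y:[32,45] z:[23,100/3] -> hit [32,100/3] leaf, test {P2@t=98/3, P8(miss), P12(miss)}

order=[0, 1, 4, 5, 6]  |boxes|=5  |leaves|=2  hit=P2

== RESULT ==
2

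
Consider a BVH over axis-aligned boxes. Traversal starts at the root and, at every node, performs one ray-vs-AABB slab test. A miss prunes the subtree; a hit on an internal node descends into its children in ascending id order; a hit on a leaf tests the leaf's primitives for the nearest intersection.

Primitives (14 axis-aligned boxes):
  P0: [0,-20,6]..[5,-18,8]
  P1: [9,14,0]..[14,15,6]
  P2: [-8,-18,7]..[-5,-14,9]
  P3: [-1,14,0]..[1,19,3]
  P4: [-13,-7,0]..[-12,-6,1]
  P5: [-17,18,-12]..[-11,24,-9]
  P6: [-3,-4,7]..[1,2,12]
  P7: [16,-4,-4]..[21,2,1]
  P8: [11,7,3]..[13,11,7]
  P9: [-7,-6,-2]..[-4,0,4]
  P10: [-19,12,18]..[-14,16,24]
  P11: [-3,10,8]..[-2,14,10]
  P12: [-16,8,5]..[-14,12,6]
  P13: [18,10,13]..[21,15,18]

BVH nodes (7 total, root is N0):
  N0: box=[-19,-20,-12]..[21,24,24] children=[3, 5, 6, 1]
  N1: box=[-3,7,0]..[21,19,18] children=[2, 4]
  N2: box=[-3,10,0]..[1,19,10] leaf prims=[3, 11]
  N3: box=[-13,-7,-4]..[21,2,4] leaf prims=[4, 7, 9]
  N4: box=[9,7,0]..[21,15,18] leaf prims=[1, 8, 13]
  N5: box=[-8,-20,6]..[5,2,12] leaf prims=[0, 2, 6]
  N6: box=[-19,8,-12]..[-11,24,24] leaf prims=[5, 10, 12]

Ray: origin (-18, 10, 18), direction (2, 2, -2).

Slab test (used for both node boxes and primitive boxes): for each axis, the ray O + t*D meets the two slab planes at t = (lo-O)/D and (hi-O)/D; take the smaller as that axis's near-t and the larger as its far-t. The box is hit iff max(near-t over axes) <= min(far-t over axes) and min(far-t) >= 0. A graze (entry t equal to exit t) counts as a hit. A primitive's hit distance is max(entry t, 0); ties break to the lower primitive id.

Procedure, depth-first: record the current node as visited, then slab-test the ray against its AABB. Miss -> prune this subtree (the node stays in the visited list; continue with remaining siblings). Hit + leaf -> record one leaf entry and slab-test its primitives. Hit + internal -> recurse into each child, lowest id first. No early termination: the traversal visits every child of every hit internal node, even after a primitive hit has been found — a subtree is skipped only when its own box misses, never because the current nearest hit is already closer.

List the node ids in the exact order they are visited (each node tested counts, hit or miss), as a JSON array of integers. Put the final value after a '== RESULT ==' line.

Trace the traversal:
N0 x:[-1/2,39/2] y:[-15,7] z:[-3,15] -> hit [-1/2,7], descend [1, 3, 5, 6]
  N1 x:[15/2,39/2] y:[-3/2,9/2] z:[0,9] -> miss, prune
  N3 x:[5/2,39/2] y:[-17/2,-4] z:[7,11] -> miss, prune
  N5 x:[5,23/2] y:[-15,-4] z:[3,6] -> miss, prune
  N6 x:[-1/2,7/2] y:[-1,7] z:[-3,15] -> hit [-1/2,7/2] leaf, test {P5(miss), P10(miss), P12(miss)}

order=[0, 1, 3, 5, 6]  |boxes|=5  |leaves|=1  hit=miss

== RESULT ==
[0, 1, 3, 5, 6]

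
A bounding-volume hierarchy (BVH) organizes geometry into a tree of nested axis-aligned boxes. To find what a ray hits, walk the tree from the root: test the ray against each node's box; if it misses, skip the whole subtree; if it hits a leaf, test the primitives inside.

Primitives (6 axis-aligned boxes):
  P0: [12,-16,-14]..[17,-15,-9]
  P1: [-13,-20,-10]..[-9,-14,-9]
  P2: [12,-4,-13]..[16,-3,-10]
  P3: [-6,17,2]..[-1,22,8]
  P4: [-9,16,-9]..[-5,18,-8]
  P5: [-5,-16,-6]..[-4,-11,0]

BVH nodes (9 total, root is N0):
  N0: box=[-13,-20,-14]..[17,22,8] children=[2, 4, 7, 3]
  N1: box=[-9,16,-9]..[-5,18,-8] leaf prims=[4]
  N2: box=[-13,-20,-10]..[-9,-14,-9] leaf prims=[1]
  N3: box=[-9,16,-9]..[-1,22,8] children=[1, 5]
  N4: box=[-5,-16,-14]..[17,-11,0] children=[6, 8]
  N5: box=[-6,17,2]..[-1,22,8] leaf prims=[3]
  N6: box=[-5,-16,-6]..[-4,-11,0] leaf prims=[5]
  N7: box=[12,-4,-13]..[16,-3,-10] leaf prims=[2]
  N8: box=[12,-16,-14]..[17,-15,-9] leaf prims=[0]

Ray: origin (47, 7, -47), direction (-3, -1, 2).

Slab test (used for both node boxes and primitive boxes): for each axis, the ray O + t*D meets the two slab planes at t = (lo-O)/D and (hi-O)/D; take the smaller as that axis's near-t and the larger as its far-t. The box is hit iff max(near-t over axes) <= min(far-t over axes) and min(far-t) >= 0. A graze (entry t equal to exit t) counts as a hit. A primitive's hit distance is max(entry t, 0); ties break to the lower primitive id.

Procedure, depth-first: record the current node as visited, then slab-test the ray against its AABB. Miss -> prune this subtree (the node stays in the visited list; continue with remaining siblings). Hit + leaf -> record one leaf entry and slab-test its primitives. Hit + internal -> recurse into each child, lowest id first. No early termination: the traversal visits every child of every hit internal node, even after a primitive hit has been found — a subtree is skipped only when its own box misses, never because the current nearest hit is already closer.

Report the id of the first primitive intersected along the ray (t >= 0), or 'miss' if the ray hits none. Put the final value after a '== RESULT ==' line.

Traverse from the root:
N0 x:[10,20] y:[-15,27] z:[33/2,55/2] -> hit [33/2,20], descend [2, 3, 4, 7]
  N2 x:[56/3,20] y:[21,27] z:[37/2,19] -> miss, prune
  N3 x:[16,56/3] y:[-15,-9] z:[19,55/2] -> miss, prune
  N4 x:[10,52/3] y:[18,23] z:[33/2,47/2] -> miss, prune
  N7 x:[31/3,35/3] y:[10,11] z:[17,37/2] -> miss, prune

Visited [0, 2, 3, 4, 7]. Tests: 5 box, 0 leaf. Nearest: miss.

== RESULT ==
miss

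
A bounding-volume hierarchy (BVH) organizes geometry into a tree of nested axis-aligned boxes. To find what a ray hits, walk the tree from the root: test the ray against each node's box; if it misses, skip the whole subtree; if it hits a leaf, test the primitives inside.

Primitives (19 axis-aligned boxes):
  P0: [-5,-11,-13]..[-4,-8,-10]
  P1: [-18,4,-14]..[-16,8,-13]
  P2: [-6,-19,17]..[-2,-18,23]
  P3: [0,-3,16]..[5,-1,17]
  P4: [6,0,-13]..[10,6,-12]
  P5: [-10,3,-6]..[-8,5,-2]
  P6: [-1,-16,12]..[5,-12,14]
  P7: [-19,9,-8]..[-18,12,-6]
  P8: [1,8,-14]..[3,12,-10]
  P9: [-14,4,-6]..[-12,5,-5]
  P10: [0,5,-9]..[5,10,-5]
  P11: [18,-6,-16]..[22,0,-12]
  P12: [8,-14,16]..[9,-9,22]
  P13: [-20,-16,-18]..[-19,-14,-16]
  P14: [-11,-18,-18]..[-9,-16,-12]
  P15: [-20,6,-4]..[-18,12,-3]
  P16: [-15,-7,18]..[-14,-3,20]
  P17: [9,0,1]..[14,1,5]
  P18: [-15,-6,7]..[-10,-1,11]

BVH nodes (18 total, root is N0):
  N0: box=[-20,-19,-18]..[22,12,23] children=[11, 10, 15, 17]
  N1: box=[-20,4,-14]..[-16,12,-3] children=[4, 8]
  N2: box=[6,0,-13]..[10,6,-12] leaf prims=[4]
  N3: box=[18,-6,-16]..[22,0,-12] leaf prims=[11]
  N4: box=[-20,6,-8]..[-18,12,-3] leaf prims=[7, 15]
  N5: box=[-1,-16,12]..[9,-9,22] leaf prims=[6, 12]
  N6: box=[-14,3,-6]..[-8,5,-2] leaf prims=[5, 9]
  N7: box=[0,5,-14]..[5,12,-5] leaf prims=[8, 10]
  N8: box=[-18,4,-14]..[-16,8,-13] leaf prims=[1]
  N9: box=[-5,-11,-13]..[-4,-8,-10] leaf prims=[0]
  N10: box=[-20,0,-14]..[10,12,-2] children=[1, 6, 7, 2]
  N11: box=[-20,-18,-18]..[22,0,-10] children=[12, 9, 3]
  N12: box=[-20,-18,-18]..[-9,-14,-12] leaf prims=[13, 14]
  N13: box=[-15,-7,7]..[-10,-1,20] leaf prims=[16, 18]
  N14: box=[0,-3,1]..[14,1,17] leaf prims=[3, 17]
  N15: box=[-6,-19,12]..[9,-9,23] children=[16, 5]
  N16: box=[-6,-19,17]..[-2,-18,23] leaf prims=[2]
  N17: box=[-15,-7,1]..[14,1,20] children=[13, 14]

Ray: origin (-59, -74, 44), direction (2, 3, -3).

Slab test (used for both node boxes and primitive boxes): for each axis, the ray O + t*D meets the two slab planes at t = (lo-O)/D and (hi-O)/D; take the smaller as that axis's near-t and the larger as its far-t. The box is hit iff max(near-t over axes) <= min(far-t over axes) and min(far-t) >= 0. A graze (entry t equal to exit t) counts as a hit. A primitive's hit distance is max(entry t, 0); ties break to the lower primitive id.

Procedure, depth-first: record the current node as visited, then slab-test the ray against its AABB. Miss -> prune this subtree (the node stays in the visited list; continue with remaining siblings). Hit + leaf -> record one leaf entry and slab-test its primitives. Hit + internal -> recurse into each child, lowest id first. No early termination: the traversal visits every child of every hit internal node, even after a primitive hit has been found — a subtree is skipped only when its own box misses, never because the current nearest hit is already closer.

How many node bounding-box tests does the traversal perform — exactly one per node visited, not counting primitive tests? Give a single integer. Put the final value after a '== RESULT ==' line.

Trace the traversal:
N0 x:[39/2,81/2] y:[55/3,86/3] z:[7,62/3] -> hit [39/2,62/3], descend [10, 11, 15, 17]
  N10 x:[39/2,69/2] y:[74/3,86/3] z:[46/3,58/3] -> miss, prune
  N11 x:[39/2,81/2] y:[56/3,74/3] z:[18,62/3] -> hit [39/2,62/3], descend [3, 9, 12]
    N3 x:[77/2,81/2] y:[68/3,74/3] z:[56/3,20] -> miss, prune
    N9 x:[27,55/2] y:[21,22] z:[18,19] -> miss, prune
    N12 x:[39/2,25] y:[56/3,20] z:[56/3,62/3] -> hit [39/2,20] leaf, test {P13@t=20, P14(miss)}
  N15 x:[53/2,34] y:[55/3,65/3] z:[7,32/3] -> miss, prune
  N17 x:[22,73/2] y:[67/3,25] z:[8,43/3] -> miss, prune

8 AABB tests over nodes [0, 10, 11, 3, 9, 12, 15, 17]; 1 leaf entered; closest P13.

== RESULT ==
8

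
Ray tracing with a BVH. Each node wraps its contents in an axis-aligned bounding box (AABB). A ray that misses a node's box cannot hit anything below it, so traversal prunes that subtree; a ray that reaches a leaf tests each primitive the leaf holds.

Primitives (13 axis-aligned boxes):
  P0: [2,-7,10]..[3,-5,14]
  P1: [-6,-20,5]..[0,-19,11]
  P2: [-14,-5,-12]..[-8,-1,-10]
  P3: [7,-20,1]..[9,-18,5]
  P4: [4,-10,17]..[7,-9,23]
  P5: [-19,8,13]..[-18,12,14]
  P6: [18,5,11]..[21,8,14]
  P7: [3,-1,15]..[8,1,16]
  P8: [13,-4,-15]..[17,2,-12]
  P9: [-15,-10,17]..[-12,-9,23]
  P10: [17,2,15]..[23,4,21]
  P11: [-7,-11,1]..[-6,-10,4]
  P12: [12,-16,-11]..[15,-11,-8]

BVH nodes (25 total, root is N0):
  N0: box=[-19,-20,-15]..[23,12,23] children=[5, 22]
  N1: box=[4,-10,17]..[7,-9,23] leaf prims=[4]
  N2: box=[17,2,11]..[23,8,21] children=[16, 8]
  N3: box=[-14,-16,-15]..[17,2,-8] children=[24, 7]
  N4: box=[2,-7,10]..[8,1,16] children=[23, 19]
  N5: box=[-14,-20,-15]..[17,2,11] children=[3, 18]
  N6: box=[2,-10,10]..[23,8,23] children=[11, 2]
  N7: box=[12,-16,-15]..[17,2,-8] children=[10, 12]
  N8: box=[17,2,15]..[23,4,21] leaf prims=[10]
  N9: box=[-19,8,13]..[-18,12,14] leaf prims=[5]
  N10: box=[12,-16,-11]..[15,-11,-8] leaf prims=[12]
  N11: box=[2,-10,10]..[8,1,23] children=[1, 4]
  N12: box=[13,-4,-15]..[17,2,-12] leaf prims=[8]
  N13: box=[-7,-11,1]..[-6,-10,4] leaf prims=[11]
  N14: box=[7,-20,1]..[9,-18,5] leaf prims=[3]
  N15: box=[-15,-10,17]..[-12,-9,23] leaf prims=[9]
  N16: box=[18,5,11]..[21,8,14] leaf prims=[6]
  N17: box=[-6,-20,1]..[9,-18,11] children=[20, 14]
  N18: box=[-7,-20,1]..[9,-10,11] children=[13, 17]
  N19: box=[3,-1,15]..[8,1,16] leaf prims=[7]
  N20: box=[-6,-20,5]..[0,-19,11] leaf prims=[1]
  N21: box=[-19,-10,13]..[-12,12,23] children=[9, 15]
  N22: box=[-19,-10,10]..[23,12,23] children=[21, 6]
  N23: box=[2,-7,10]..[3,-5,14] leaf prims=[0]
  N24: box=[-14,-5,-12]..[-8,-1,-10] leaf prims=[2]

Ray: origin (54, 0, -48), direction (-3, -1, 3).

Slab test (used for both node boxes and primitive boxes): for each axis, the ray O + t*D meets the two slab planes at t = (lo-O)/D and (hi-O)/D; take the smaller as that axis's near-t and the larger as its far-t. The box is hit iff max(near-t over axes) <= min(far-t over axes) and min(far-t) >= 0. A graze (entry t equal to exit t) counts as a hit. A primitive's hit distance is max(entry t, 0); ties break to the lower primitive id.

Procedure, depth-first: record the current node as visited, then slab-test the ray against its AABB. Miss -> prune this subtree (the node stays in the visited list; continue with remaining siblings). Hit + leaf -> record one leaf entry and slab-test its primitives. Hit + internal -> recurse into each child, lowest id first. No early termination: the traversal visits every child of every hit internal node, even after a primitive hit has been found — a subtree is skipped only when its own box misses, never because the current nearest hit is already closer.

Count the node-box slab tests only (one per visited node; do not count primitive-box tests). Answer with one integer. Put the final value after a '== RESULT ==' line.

Walk:
N0 x:[31/3,73/3] y:[-12,20] z:[11,71/3] -> hit [11,20], descend [5, 22]
  N5 x:[37/3,68/3] y:[-2,20] z:[11,59/3] -> hit [37/3,59/3], descend [3, 18]
    N3 x:[37/3,68/3] y:[-2,16] z:[11,40/3] -> hit [37/3,40/3], descend [7, 24]
      N7 x:[37/3,14] y:[-2,16] z:[11,40/3] -> hit [37/3,40/3], descend [10, 12]
        N10 x:[13,14] y:[11,16] z:[37/3,40/3] -> hit [13,40/3] leaf, test {P12@t=13}
        N12 x:[37/3,41/3] y:[-2,4] z:[11,12] -> miss, prune
      N24 x:[62/3,68/3] y:[1,5] z:[12,38/3] -> miss, prune
    N18 x:[15,61/3] y:[10,20] z:[49/3,59/3] -> hit [49/3,59/3], descend [13, 17]
      N13 x:[20,61/3] y:[10,11] z:[49/3,52/3] -> miss, prune
      N17 x:[15,20] y:[18,20] z:[49/3,59/3] -> hit [18,59/3], descend [14, 20]
        N14 x:[15,47/3] y:[18,20] z:[49/3,53/3] -> miss, prune
        N20 x:[18,20] y:[19,20] z:[53/3,59/3] -> hit [19,59/3] leaf, test {P1@t=19}
  N22 x:[31/3,73/3] y:[-12,10] z:[58/3,71/3] -> miss, prune

13 AABB tests over nodes [0, 5, 3, 7, 10, 12, 24, 18, 13, 17, 14, 20, 22]; 2 leaves entered; closest P12.

== RESULT ==
13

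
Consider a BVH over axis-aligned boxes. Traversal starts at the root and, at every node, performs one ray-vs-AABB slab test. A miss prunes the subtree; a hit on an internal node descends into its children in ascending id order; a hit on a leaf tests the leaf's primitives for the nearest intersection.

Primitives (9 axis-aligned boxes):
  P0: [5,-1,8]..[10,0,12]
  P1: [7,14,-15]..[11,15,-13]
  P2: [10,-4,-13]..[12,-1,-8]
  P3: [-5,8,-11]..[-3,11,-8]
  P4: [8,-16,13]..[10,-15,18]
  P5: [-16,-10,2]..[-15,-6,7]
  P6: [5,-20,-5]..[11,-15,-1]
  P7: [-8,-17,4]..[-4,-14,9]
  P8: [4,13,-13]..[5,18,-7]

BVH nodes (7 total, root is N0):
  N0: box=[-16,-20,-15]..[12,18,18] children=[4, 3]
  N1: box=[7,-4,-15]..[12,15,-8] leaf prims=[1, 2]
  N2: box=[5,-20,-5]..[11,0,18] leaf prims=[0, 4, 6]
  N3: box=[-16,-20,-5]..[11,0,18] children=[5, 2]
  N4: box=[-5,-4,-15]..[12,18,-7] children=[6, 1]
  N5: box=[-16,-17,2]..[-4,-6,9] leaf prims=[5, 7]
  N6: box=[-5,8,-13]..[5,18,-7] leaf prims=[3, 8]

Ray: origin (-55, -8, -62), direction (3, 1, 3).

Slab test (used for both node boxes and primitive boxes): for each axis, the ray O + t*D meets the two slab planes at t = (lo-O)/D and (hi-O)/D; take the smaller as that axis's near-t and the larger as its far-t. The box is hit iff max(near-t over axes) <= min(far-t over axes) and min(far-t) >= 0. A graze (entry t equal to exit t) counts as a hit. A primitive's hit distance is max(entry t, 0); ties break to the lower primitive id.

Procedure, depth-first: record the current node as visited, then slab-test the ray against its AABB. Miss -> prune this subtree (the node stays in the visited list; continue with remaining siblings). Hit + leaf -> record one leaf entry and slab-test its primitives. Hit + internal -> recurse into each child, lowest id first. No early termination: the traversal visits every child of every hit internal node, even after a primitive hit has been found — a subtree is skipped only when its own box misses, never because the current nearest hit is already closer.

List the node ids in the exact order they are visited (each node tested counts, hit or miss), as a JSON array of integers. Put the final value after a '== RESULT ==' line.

Walk:
N0 x:[13,67/3] y:[-12,26] z:[47/3,80/3] -> hit [47/3,67/3], descend [3, 4]
  N3 x:[13,22] y:[-12,8] z:[19,80/3] -> miss, prune
  N4 x:[50/3,67/3] y:[4,26] z:[47/3,55/3] -> hit [50/3,55/3], descend [1, 6]
    N1 x:[62/3,67/3] y:[4,23] z:[47/3,18] -> miss, prune
    N6 x:[50/3,20] y:[16,26] z:[49/3,55/3] -> hit [50/3,55/3] leaf, test {P3@t=17, P8(miss)}

order=[0, 3, 4, 1, 6]  |boxes|=5  |leaves|=1  hit=P3

== RESULT ==
[0, 3, 4, 1, 6]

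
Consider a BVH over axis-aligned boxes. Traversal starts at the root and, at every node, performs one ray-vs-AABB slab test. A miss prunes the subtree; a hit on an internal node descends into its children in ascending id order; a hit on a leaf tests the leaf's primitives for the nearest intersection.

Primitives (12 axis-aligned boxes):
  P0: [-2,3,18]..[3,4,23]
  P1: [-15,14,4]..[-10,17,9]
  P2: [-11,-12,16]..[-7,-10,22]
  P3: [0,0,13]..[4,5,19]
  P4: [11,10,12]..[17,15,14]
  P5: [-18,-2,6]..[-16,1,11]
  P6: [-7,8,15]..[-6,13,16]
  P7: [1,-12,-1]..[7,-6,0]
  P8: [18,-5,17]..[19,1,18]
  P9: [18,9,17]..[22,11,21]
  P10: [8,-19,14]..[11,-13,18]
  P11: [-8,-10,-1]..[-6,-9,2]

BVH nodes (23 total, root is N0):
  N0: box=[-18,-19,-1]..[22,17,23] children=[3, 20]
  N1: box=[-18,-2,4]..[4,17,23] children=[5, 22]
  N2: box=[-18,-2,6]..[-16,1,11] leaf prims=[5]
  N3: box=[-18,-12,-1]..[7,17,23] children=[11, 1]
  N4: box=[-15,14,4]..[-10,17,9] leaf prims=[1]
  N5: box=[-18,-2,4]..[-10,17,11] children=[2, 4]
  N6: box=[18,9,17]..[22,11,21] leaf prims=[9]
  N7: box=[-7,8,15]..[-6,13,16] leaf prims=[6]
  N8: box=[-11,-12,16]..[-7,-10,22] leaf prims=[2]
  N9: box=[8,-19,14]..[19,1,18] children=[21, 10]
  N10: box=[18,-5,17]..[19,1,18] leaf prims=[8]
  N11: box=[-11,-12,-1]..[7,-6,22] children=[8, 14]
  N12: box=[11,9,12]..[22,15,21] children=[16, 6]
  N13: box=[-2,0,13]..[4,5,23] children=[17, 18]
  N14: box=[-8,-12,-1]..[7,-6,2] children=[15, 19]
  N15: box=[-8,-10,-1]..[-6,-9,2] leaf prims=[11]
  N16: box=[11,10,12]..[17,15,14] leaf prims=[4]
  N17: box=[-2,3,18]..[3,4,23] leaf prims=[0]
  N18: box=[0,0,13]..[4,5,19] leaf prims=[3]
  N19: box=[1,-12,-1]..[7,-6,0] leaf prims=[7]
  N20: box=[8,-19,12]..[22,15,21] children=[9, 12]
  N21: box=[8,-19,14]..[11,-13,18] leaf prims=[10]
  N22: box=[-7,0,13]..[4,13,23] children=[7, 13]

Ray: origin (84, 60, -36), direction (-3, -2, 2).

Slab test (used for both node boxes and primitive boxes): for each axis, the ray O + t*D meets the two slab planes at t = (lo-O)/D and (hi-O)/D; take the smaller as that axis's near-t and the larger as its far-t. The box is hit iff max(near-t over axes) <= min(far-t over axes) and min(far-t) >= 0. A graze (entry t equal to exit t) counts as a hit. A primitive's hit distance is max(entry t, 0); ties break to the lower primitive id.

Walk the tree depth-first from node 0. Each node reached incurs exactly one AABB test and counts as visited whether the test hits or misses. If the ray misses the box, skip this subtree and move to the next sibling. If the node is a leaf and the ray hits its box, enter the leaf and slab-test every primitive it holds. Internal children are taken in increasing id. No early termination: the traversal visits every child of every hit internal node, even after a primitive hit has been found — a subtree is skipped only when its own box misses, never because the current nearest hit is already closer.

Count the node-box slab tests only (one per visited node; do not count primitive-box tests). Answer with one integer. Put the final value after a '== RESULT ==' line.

Trace the traversal:
N0 x:[62/3,34] y:[43/2,79/2] z:[35/2,59/2] -> hit [43/2,59/2], descend [3, 20]
  N3 x:[77/3,34] y:[43/2,36] z:[35/2,59/2] -> hit [77/3,59/2], descend [1, 11]
    N1 x:[80/3,34] y:[43/2,31] z:[20,59/2] -> hit [80/3,59/2], descend [5, 22]
      N5 x:[94/3,34] y:[43/2,31] z:[20,47/2] -> miss, prune
      N22 x:[80/3,91/3] y:[47/2,30] z:[49/2,59/2] -> hit [80/3,59/2], descend [7, 13]
        N7 x:[30,91/3] y:[47/2,26] z:[51/2,26] -> miss, prune
        N13 x:[80/3,86/3] y:[55/2,30] z:[49/2,59/2] -> hit [55/2,86/3], descend [17, 18]
          N17 x:[27,86/3] y:[28,57/2] z:[27,59/2] -> hit [28,57/2] leaf, test {P0@t=28}
          N18 x:[80/3,28] y:[55/2,30] z:[49/2,55/2] -> hit [55/2,55/2] leaf, test {P3@t=55/2}
    N11 x:[77/3,95/3] y:[33,36] z:[35/2,29] -> miss, prune
  N20 x:[62/3,76/3] y:[45/2,79/2] z:[24,57/2] -> hit [24,76/3], descend [9, 12]
    N9 x:[65/3,76/3] y:[59/2,79/2] z:[25,27] -> miss, prune
    N12 x:[62/3,73/3] y:[45/2,51/2] z:[24,57/2] -> hit [24,73/3], descend [6, 16]
      N6 x:[62/3,22] y:[49/2,51/2] z:[53/2,57/2] -> miss, prune
      N16 x:[67/3,73/3] y:[45/2,25] z:[24,25] -> hit [24,73/3] leaf, test {P4@t=24}

Visited [0, 3, 1, 5, 22, 7, 13, 17, 18, 11, 20, 9, 12, 6, 16]. Tests: 15 box, 3 leaf. Nearest: P4.

== RESULT ==
15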